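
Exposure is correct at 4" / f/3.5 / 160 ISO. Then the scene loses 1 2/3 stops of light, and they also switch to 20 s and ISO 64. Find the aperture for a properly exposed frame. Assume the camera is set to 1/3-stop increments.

f/2.8

Scene light: 1 2/3 stops darker.
Shutter speed: 4 → 5 → 6 → 8 → 10 → 13 → 15 → 20 — 2 1/3 stops longer (brighter).
ISO: 160 → 125 → 100 → 80 → 64 — 1 1/3 stops lower (darker).
Net so far: 2/3 stop darker. Aperture: f/3.5 → f/3.2 → f/2.8.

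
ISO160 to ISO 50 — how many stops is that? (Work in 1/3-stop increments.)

1 2/3 stops

160 → 125 → 100 → 80 → 64 → 50 — count the steps: 5 third-stops = 1 2/3 stops.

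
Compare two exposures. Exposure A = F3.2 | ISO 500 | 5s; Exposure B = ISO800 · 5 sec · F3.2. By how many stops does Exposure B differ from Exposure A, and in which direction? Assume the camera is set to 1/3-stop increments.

Aperture: unchanged.
Shutter speed: unchanged.
ISO: 500 → 640 → 800 — 2/3 stop higher (brighter).
Net: +2/3 = +2/3 stops.

2/3 stop brighter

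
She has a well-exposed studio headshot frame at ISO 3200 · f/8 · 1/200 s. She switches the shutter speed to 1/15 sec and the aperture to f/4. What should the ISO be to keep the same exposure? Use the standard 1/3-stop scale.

Shutter speed: 1/200 → 1/160 → 1/125 → 1/100 → 1/80 → 1/60 → 1/50 → 1/40 → 1/30 → 1/25 → 1/20 → 1/15 — 3 2/3 stops slower (brighter).
Aperture: f/8 → f/7.1 → f/6.3 → f/5.6 → f/5 → f/4.5 → f/4 — 2 stops opened up (brighter).
Net change so far: 5 2/3 stops brighter. Offset with the ISO: 3200 → 2500 → 2000 → 1600 → 1250 → 1000 → 800 → 640 → 500 → 400 → 320 → 250 → 200 → 160 → 125 → 100 → 80 → 64.

ISO 64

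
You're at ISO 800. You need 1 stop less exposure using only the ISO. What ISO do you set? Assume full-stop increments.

ISO 400

ISO: 800 → 400 — 1 stop lower (darker).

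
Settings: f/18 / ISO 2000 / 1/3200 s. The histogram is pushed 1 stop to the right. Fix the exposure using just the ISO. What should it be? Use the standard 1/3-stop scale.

Overexposed by 1 stop → need 1 stop darker.
ISO: 2000 → 1600 → 1250 → 1000.

ISO 1000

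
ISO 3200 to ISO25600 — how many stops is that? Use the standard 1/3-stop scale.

3200 → 4000 → 5000 → 6400 → 8000 → 10000 → 12800 → 16000 → 20000 → 25600 — count the steps: 9 third-stops = 3 stops.

3 stops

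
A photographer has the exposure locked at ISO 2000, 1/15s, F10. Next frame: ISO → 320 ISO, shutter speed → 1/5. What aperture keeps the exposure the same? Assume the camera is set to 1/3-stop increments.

f/7.1

ISO: 2000 → 1600 → 1250 → 1000 → 800 → 640 → 500 → 400 → 320 — 2 2/3 stops lower (darker).
Shutter speed: 1/15 → 1/13 → 1/10 → 1/8 → 1/6 → 1/5 — 1 2/3 stops slower (brighter).
Net change so far: 1 stop darker. Offset with the aperture: f/10 → f/9 → f/8 → f/7.1.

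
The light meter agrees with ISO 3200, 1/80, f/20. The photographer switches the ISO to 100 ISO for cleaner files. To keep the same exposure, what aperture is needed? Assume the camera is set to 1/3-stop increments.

ISO: 3200 → 2500 → 2000 → 1600 → 1250 → 1000 → 800 → 640 → 500 → 400 → 320 → 250 → 200 → 160 → 125 → 100 — 5 stops lower (darker).
Need 5 stops brighter from the aperture: f/20 → f/18 → f/16 → f/14 → f/13 → f/11 → f/10 → f/9 → f/8 → f/7.1 → f/6.3 → f/5.6 → f/5 → f/4.5 → f/4 → f/3.5.

f/3.5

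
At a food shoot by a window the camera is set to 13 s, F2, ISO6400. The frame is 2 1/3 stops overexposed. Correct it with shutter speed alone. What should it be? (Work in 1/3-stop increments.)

Overexposed by 2 1/3 stops → need 2 1/3 stops darker.
Shutter speed: 13 → 10 → 8 → 6 → 5 → 4 → 3.2 → 2.5.

2.5 s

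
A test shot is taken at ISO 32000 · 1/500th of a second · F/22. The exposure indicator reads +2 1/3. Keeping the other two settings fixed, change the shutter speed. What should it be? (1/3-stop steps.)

1/2500s

Overexposed by 2 1/3 stops → need 2 1/3 stops darker.
Shutter speed: 1/500 → 1/640 → 1/800 → 1/1000 → 1/1250 → 1/1600 → 1/2000 → 1/2500.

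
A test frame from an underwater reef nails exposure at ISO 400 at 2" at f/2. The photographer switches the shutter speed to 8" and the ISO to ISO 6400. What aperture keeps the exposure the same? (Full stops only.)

Shutter speed: 2 → 4 → 8 — 2 stops slower (brighter).
ISO: 400 → 800 → 1600 → 3200 → 6400 — 4 stops raised (brighter).
Net change so far: 6 stops brighter. Offset with the aperture: f/2 → f/2.8 → f/4 → f/5.6 → f/8 → f/11 → f/16.

f/16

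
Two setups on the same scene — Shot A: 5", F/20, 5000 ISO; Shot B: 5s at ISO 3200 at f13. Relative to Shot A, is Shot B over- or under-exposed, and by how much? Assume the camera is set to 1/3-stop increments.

2/3 stop brighter

Aperture: f/20 → f/18 → f/16 → f/14 → f/13 — 1 1/3 stops wider (brighter).
Shutter speed: unchanged.
ISO: 5000 → 4000 → 3200 — 2/3 stop lower (darker).
Net: +1 1/3 −2/3 = +2/3 stops.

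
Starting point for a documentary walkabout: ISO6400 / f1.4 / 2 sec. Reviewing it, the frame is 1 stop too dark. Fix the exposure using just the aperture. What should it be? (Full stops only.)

f/1.0

Underexposed by 1 stop → need 1 stop brighter.
Aperture: f/1.4 → f/1.0.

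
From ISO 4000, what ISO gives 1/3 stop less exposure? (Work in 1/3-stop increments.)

ISO: 4000 → 3200 — 1/3 stop dropped (darker).

ISO 3200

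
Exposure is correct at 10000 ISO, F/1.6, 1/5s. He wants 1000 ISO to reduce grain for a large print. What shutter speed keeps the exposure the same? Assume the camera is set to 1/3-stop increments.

ISO: 10000 → 8000 → 6400 → 5000 → 4000 → 3200 → 2500 → 2000 → 1600 → 1250 → 1000 — 3 1/3 stops dropped (darker).
Need 3 1/3 stops brighter from the shutter speed: 1/5 → 1/4 → 0.3 → 0.4 → 0.5 → 0.6 → 0.8 → 1 → 1.3 → 1.6 → 2.

2 s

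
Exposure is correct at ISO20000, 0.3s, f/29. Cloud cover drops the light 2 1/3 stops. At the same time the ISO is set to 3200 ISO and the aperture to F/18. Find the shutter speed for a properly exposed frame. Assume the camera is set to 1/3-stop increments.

Scene light: 2 1/3 stops darker.
ISO: 20000 → 16000 → 12800 → 10000 → 8000 → 6400 → 5000 → 4000 → 3200 — 2 2/3 stops lower (darker).
Aperture: f/29 → f/25 → f/22 → f/20 → f/18 — 1 1/3 stops wider (brighter).
Net so far: 3 2/3 stops darker. Shutter speed: 0.3 → 0.4 → 0.5 → 0.6 → 0.8 → 1 → 1.3 → 1.6 → 2 → 2.5 → 3.2 → 4.

4 s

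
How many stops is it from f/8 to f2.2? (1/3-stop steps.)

f/8 → f/7.1 → f/6.3 → f/5.6 → f/5 → f/4.5 → f/4 → f/3.5 → f/3.2 → f/2.8 → f/2.5 → f/2.2 — count the steps: 11 third-stops = 3 2/3 stops.

3 2/3 stops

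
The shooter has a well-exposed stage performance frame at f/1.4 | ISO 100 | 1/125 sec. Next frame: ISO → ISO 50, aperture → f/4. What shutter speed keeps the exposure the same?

ISO: 100 → 50 — 1 stop lower (darker).
Aperture: f/1.4 → f/2 → f/2.8 → f/4 — 3 stops smaller aperture (darker).
Net change so far: 4 stops darker. Offset with the shutter speed: 1/125 → 1/60 → 1/30 → 1/15 → 1/8.

1/8s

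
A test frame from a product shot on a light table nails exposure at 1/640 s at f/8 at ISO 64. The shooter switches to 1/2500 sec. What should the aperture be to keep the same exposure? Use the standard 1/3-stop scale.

Shutter speed: 1/640 → 1/800 → 1/1000 → 1/1250 → 1/1600 → 1/2000 → 1/2500 — 2 stops shorter (darker).
Need 2 stops brighter from the aperture: f/8 → f/7.1 → f/6.3 → f/5.6 → f/5 → f/4.5 → f/4.

f/4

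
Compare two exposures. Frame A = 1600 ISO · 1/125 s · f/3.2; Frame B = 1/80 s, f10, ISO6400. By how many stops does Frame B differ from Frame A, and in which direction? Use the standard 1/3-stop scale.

Aperture: f/3.2 → f/3.5 → f/4 → f/4.5 → f/5 → f/5.6 → f/6.3 → f/7.1 → f/8 → f/9 → f/10 — 3 1/3 stops stopped down (darker).
Shutter speed: 1/125 → 1/100 → 1/80 — 2/3 stop slower (brighter).
ISO: 1600 → 2000 → 2500 → 3200 → 4000 → 5000 → 6400 — 2 stops higher (brighter).
Net: −3 1/3 +2/3 +2 = −2/3 stops.

2/3 stop darker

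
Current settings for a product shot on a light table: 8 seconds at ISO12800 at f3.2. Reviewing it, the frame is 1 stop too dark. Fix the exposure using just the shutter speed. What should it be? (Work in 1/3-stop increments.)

Underexposed by 1 stop → need 1 stop brighter.
Shutter speed: 8 → 10 → 13 → 15.

15 s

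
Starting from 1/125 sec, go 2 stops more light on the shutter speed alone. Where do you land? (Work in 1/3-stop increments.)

Shutter speed: 1/125 → 1/100 → 1/80 → 1/60 → 1/50 → 1/40 → 1/30 — 2 stops longer (brighter).

1/30s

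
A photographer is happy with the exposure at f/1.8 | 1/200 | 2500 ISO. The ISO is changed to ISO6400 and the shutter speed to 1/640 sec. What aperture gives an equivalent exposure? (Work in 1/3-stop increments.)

f/1.6

ISO: 2500 → 3200 → 4000 → 5000 → 6400 — 1 1/3 stops higher (brighter).
Shutter speed: 1/200 → 1/250 → 1/320 → 1/400 → 1/500 → 1/640 — 1 2/3 stops faster (darker).
Net change so far: 1/3 stop darker. Offset with the aperture: f/1.8 → f/1.6.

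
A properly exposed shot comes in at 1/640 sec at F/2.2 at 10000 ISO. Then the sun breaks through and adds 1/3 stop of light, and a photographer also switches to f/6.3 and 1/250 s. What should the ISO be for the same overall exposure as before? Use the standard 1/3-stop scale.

ISO 25600

Scene light: 1/3 stop brighter.
Aperture: f/2.2 → f/2.5 → f/2.8 → f/3.2 → f/3.5 → f/4 → f/4.5 → f/5 → f/5.6 → f/6.3 — 3 stops stopped down (darker).
Shutter speed: 1/640 → 1/500 → 1/400 → 1/320 → 1/250 — 1 1/3 stops longer (brighter).
Net so far: 1 1/3 stops darker. ISO: 10000 → 12800 → 16000 → 20000 → 25600.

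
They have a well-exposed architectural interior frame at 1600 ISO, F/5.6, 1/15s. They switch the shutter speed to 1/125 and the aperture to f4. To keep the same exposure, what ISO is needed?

Shutter speed: 1/15 → 1/30 → 1/60 → 1/125 — 3 stops shorter (darker).
Aperture: f/5.6 → f/4 — 1 stop wider (brighter).
Net change so far: 2 stops darker. Offset with the ISO: 1600 → 3200 → 6400.

ISO 6400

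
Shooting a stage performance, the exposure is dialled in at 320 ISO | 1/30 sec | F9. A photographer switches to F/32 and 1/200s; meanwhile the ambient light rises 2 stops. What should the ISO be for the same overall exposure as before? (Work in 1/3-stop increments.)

Scene light: 2 stops brighter.
Aperture: f/9 → f/10 → f/11 → f/13 → f/14 → f/16 → f/18 → f/20 → f/22 → f/25 → f/29 → f/32 — 3 2/3 stops smaller aperture (darker).
Shutter speed: 1/30 → 1/40 → 1/50 → 1/60 → 1/80 → 1/100 → 1/125 → 1/160 → 1/200 — 2 2/3 stops faster (darker).
Net so far: 4 1/3 stops darker. ISO: 320 → 400 → 500 → 640 → 800 → 1000 → 1250 → 1600 → 2000 → 2500 → 3200 → 4000 → 5000 → 6400.

ISO 6400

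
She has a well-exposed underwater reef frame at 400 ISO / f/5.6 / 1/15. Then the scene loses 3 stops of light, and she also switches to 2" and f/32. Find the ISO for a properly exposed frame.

ISO 3200

Scene light: 3 stops darker.
Shutter speed: 1/15 → 1/8 → 1/4 → 1/2 → 1 → 2 — 5 stops slower (brighter).
Aperture: f/5.6 → f/8 → f/11 → f/16 → f/22 → f/32 — 5 stops stopped down (darker).
Net so far: 3 stops darker. ISO: 400 → 800 → 1600 → 3200.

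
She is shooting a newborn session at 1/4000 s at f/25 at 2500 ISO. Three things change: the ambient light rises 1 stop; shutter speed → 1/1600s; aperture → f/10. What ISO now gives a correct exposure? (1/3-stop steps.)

ISO 80

Scene light: 1 stop brighter.
Shutter speed: 1/4000 → 1/3200 → 1/2500 → 1/2000 → 1/1600 — 1 1/3 stops longer (brighter).
Aperture: f/25 → f/22 → f/20 → f/18 → f/16 → f/14 → f/13 → f/11 → f/10 — 2 2/3 stops larger aperture (brighter).
Net so far: 5 stops brighter. ISO: 2500 → 2000 → 1600 → 1250 → 1000 → 800 → 640 → 500 → 400 → 320 → 250 → 200 → 160 → 125 → 100 → 80.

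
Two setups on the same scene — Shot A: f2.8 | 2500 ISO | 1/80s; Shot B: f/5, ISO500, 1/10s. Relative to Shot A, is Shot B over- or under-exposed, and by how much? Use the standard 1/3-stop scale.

1 stop darker

Aperture: f/2.8 → f/3.2 → f/3.5 → f/4 → f/4.5 → f/5 — 1 2/3 stops narrower (darker).
Shutter speed: 1/80 → 1/60 → 1/50 → 1/40 → 1/30 → 1/25 → 1/20 → 1/15 → 1/13 → 1/10 — 3 stops longer (brighter).
ISO: 2500 → 2000 → 1600 → 1250 → 1000 → 800 → 640 → 500 — 2 1/3 stops lower (darker).
Net: −1 2/3 +3 −2 1/3 = −1 stop.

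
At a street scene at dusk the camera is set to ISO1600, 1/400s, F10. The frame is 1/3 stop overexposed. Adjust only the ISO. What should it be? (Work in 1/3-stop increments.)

Overexposed by 1/3 stop → need 1/3 stop darker.
ISO: 1600 → 1250.

ISO 1250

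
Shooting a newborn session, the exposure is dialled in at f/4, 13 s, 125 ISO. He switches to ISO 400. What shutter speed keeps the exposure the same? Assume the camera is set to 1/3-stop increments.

4 s

ISO: 125 → 160 → 200 → 250 → 320 → 400 — 1 2/3 stops raised (brighter).
Need 1 2/3 stops darker from the shutter speed: 13 → 10 → 8 → 6 → 5 → 4.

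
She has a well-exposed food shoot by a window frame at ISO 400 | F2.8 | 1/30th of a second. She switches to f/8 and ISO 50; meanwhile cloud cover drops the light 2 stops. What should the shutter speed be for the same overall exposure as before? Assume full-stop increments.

8 s

Scene light: 2 stops darker.
Aperture: f/2.8 → f/4 → f/5.6 → f/8 — 3 stops narrower (darker).
ISO: 400 → 200 → 100 → 50 — 3 stops dropped (darker).
Net so far: 8 stops darker. Shutter speed: 1/30 → 1/15 → 1/8 → 1/4 → 1/2 → 1 → 2 → 4 → 8.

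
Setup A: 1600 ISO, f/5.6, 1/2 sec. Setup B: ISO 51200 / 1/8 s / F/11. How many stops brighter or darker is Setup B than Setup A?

1 stop brighter

Aperture: f/5.6 → f/8 → f/11 — 2 stops narrower (darker).
Shutter speed: 1/2 → 1/4 → 1/8 — 2 stops shorter (darker).
ISO: 1600 → 3200 → 6400 → 12800 → 25600 → 51200 — 5 stops higher (brighter).
Net: −2 −2 +5 = +1 stop.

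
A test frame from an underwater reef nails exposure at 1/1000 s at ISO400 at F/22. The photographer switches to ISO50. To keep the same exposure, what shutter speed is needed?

ISO: 400 → 200 → 100 → 50 — 3 stops lower (darker).
Need 3 stops brighter from the shutter speed: 1/1000 → 1/500 → 1/250 → 1/125.

1/125s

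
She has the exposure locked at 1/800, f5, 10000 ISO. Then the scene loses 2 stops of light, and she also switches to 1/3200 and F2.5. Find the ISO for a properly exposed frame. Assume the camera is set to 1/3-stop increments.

Scene light: 2 stops darker.
Shutter speed: 1/800 → 1/1000 → 1/1250 → 1/1600 → 1/2000 → 1/2500 → 1/3200 — 2 stops shorter (darker).
Aperture: f/5 → f/4.5 → f/4 → f/3.5 → f/3.2 → f/2.8 → f/2.5 — 2 stops wider (brighter).
Net so far: 2 stops darker. ISO: 10000 → 12800 → 16000 → 20000 → 25600 → 32000 → 40000.

ISO 40000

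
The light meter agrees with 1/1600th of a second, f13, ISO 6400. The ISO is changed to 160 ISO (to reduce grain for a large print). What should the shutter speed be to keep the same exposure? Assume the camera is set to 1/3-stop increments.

1/40s

ISO: 6400 → 5000 → 4000 → 3200 → 2500 → 2000 → 1600 → 1250 → 1000 → 800 → 640 → 500 → 400 → 320 → 250 → 200 → 160 — 5 1/3 stops lower (darker).
Need 5 1/3 stops brighter from the shutter speed: 1/1600 → 1/1250 → 1/1000 → 1/800 → 1/640 → 1/500 → 1/400 → 1/320 → 1/250 → 1/200 → 1/160 → 1/125 → 1/100 → 1/80 → 1/60 → 1/50 → 1/40.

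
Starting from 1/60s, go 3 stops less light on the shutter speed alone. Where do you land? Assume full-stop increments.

Shutter speed: 1/60 → 1/125 → 1/250 → 1/500 — 3 stops shorter (darker).

1/500s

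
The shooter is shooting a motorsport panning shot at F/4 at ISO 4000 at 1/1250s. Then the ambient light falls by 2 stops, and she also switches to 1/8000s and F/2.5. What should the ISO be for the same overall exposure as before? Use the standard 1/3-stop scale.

ISO 40000

Scene light: 2 stops darker.
Shutter speed: 1/1250 → 1/1600 → 1/2000 → 1/2500 → 1/3200 → 1/4000 → 1/5000 → 1/6400 → 1/8000 — 2 2/3 stops faster (darker).
Aperture: f/4 → f/3.5 → f/3.2 → f/2.8 → f/2.5 — 1 1/3 stops opened up (brighter).
Net so far: 3 1/3 stops darker. ISO: 4000 → 5000 → 6400 → 8000 → 10000 → 12800 → 16000 → 20000 → 25600 → 32000 → 40000.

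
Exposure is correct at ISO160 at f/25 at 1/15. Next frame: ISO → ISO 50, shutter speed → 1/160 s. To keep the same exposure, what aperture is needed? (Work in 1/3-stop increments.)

ISO: 160 → 125 → 100 → 80 → 64 → 50 — 1 2/3 stops lower (darker).
Shutter speed: 1/15 → 1/20 → 1/25 → 1/30 → 1/40 → 1/50 → 1/60 → 1/80 → 1/100 → 1/125 → 1/160 — 3 1/3 stops faster (darker).
Net change so far: 5 stops darker. Offset with the aperture: f/25 → f/22 → f/20 → f/18 → f/16 → f/14 → f/13 → f/11 → f/10 → f/9 → f/8 → f/7.1 → f/6.3 → f/5.6 → f/5 → f/4.5.

f/4.5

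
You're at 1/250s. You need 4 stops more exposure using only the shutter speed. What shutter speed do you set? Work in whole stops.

Shutter speed: 1/250 → 1/125 → 1/60 → 1/30 → 1/15 — 4 stops slower (brighter).

1/15s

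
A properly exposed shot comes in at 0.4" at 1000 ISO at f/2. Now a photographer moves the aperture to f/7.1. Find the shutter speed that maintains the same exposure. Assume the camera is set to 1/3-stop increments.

5 s

Aperture: f/2 → f/2.2 → f/2.5 → f/2.8 → f/3.2 → f/3.5 → f/4 → f/4.5 → f/5 → f/5.6 → f/6.3 → f/7.1 — 3 2/3 stops stopped down (darker).
Need 3 2/3 stops brighter from the shutter speed: 0.4 → 0.5 → 0.6 → 0.8 → 1 → 1.3 → 1.6 → 2 → 2.5 → 3.2 → 4 → 5.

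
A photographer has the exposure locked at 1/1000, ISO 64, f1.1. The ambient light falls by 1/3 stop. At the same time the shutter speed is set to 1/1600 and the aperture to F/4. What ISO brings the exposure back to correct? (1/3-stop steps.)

Scene light: 1/3 stop darker.
Shutter speed: 1/1000 → 1/1250 → 1/1600 — 2/3 stop faster (darker).
Aperture: f/1.1 → f/1.2 → f/1.4 → f/1.6 → f/1.8 → f/2 → f/2.2 → f/2.5 → f/2.8 → f/3.2 → f/3.5 → f/4 — 3 2/3 stops stopped down (darker).
Net so far: 4 2/3 stops darker. ISO: 64 → 80 → 100 → 125 → 160 → 200 → 250 → 320 → 400 → 500 → 640 → 800 → 1000 → 1250 → 1600.

ISO 1600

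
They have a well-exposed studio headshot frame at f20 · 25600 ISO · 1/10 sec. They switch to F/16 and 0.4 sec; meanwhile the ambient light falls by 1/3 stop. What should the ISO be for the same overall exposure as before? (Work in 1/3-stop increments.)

ISO 5000

Scene light: 1/3 stop darker.
Aperture: f/20 → f/18 → f/16 — 2/3 stop wider (brighter).
Shutter speed: 1/10 → 1/8 → 1/6 → 1/5 → 1/4 → 0.3 → 0.4 — 2 stops longer (brighter).
Net so far: 2 1/3 stops brighter. ISO: 25600 → 20000 → 16000 → 12800 → 10000 → 8000 → 6400 → 5000.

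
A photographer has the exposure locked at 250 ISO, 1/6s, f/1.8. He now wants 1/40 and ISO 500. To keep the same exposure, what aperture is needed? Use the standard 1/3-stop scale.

Shutter speed: 1/6 → 1/8 → 1/10 → 1/13 → 1/15 → 1/20 → 1/25 → 1/30 → 1/40 — 2 2/3 stops shorter (darker).
ISO: 250 → 320 → 400 → 500 — 1 stop higher (brighter).
Net change so far: 1 2/3 stops darker. Offset with the aperture: f/1.8 → f/1.6 → f/1.4 → f/1.2 → f/1.1 → f/1.0.

f/1.0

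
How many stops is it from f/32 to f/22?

1 stop

f/32 → f/22 — count the steps: 1 stop.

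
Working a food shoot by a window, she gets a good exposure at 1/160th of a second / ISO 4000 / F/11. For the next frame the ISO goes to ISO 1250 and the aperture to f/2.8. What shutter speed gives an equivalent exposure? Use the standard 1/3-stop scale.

1/800s

ISO: 4000 → 3200 → 2500 → 2000 → 1600 → 1250 — 1 2/3 stops dropped (darker).
Aperture: f/11 → f/10 → f/9 → f/8 → f/7.1 → f/6.3 → f/5.6 → f/5 → f/4.5 → f/4 → f/3.5 → f/3.2 → f/2.8 — 4 stops opened up (brighter).
Net change so far: 2 1/3 stops brighter. Offset with the shutter speed: 1/160 → 1/200 → 1/250 → 1/320 → 1/400 → 1/500 → 1/640 → 1/800.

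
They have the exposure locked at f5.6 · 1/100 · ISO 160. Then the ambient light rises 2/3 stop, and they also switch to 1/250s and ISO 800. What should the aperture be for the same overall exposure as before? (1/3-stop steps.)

f/10

Scene light: 2/3 stop brighter.
Shutter speed: 1/100 → 1/125 → 1/160 → 1/200 → 1/250 — 1 1/3 stops shorter (darker).
ISO: 160 → 200 → 250 → 320 → 400 → 500 → 640 → 800 — 2 1/3 stops higher (brighter).
Net so far: 1 2/3 stops brighter. Aperture: f/5.6 → f/6.3 → f/7.1 → f/8 → f/9 → f/10.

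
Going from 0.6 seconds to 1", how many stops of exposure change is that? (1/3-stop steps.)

0.6 → 0.8 → 1 — count the steps: 2 third-stops = 2/3 stop.

2/3 stop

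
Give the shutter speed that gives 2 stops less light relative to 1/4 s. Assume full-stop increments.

Shutter speed: 1/4 → 1/8 → 1/15 — 2 stops faster (darker).

1/15s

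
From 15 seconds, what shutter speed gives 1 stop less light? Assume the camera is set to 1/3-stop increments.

8 s

Shutter speed: 15 → 13 → 10 → 8 — 1 stop shorter (darker).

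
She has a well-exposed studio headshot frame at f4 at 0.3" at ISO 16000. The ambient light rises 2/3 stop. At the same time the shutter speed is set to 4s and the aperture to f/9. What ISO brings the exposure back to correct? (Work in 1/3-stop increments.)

ISO 4000

Scene light: 2/3 stop brighter.
Shutter speed: 0.3 → 0.4 → 0.5 → 0.6 → 0.8 → 1 → 1.3 → 1.6 → 2 → 2.5 → 3.2 → 4 — 3 2/3 stops slower (brighter).
Aperture: f/4 → f/4.5 → f/5 → f/5.6 → f/6.3 → f/7.1 → f/8 → f/9 — 2 1/3 stops smaller aperture (darker).
Net so far: 2 stops brighter. ISO: 16000 → 12800 → 10000 → 8000 → 6400 → 5000 → 4000.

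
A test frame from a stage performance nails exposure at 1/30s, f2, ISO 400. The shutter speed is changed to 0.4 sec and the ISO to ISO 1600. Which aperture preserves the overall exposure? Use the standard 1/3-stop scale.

Shutter speed: 1/30 → 1/25 → 1/20 → 1/15 → 1/13 → 1/10 → 1/8 → 1/6 → 1/5 → 1/4 → 0.3 → 0.4 — 3 2/3 stops slower (brighter).
ISO: 400 → 500 → 640 → 800 → 1000 → 1250 → 1600 — 2 stops raised (brighter).
Net change so far: 5 2/3 stops brighter. Offset with the aperture: f/2 → f/2.2 → f/2.5 → f/2.8 → f/3.2 → f/3.5 → f/4 → f/4.5 → f/5 → f/5.6 → f/6.3 → f/7.1 → f/8 → f/9 → f/10 → f/11 → f/13 → f/14.

f/14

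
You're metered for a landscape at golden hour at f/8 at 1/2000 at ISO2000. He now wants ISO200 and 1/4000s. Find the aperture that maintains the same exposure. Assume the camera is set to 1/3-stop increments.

ISO: 2000 → 1600 → 1250 → 1000 → 800 → 640 → 500 → 400 → 320 → 250 → 200 — 3 1/3 stops dropped (darker).
Shutter speed: 1/2000 → 1/2500 → 1/3200 → 1/4000 — 1 stop faster (darker).
Net change so far: 4 1/3 stops darker. Offset with the aperture: f/8 → f/7.1 → f/6.3 → f/5.6 → f/5 → f/4.5 → f/4 → f/3.5 → f/3.2 → f/2.8 → f/2.5 → f/2.2 → f/2 → f/1.8.

f/1.8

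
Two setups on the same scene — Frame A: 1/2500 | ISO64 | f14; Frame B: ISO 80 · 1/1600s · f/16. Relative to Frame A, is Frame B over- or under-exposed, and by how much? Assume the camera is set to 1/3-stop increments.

Aperture: f/14 → f/16 — 1/3 stop narrower (darker).
Shutter speed: 1/2500 → 1/2000 → 1/1600 — 2/3 stop longer (brighter).
ISO: 64 → 80 — 1/3 stop higher (brighter).
Net: −1/3 +2/3 +1/3 = +2/3 stops.

2/3 stop brighter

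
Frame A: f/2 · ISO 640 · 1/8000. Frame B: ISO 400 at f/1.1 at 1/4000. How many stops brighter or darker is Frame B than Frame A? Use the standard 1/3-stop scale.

Aperture: f/2 → f/1.8 → f/1.6 → f/1.4 → f/1.2 → f/1.1 — 1 2/3 stops wider (brighter).
Shutter speed: 1/8000 → 1/6400 → 1/5000 → 1/4000 — 1 stop longer (brighter).
ISO: 640 → 500 → 400 — 2/3 stop dropped (darker).
Net: +1 2/3 +1 −2/3 = +2 stops.

2 stops brighter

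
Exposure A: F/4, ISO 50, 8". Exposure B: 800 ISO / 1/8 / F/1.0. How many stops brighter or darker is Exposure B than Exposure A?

Aperture: f/4 → f/2.8 → f/2 → f/1.4 → f/1.0 — 4 stops wider (brighter).
Shutter speed: 8 → 4 → 2 → 1 → 1/2 → 1/4 → 1/8 — 6 stops faster (darker).
ISO: 50 → 100 → 200 → 400 → 800 — 4 stops higher (brighter).
Net: +4 −6 +4 = +2 stops.

2 stops brighter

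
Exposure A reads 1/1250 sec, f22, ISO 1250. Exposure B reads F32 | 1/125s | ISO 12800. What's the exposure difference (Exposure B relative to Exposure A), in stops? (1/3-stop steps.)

5 2/3 stops brighter

Aperture: f/22 → f/25 → f/29 → f/32 — 1 stop narrower (darker).
Shutter speed: 1/1250 → 1/1000 → 1/800 → 1/640 → 1/500 → 1/400 → 1/320 → 1/250 → 1/200 → 1/160 → 1/125 — 3 1/3 stops longer (brighter).
ISO: 1250 → 1600 → 2000 → 2500 → 3200 → 4000 → 5000 → 6400 → 8000 → 10000 → 12800 — 3 1/3 stops raised (brighter).
Net: −1 +3 1/3 +3 1/3 = +5 2/3 stops.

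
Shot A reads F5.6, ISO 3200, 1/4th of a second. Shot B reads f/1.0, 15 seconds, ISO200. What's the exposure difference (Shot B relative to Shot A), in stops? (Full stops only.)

7 stops brighter

Aperture: f/5.6 → f/4 → f/2.8 → f/2 → f/1.4 → f/1.0 — 5 stops larger aperture (brighter).
Shutter speed: 1/4 → 1/2 → 1 → 2 → 4 → 8 → 15 — 6 stops longer (brighter).
ISO: 3200 → 1600 → 800 → 400 → 200 — 4 stops dropped (darker).
Net: +5 +6 −4 = +7 stops.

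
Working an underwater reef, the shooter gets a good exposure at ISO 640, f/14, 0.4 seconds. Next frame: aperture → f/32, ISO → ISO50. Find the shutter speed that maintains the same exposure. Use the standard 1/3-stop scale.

Aperture: f/14 → f/16 → f/18 → f/20 → f/22 → f/25 → f/29 → f/32 — 2 1/3 stops stopped down (darker).
ISO: 640 → 500 → 400 → 320 → 250 → 200 → 160 → 125 → 100 → 80 → 64 → 50 — 3 2/3 stops dropped (darker).
Net change so far: 6 stops darker. Offset with the shutter speed: 0.4 → 0.5 → 0.6 → 0.8 → 1 → 1.3 → 1.6 → 2 → 2.5 → 3.2 → 4 → 5 → 6 → 8 → 10 → 13 → 15 → 20 → 25.

25 s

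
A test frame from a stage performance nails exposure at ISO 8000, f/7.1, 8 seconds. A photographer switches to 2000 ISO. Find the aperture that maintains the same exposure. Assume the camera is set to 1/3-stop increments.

ISO: 8000 → 6400 → 5000 → 4000 → 3200 → 2500 → 2000 — 2 stops dropped (darker).
Need 2 stops brighter from the aperture: f/7.1 → f/6.3 → f/5.6 → f/5 → f/4.5 → f/4 → f/3.5.

f/3.5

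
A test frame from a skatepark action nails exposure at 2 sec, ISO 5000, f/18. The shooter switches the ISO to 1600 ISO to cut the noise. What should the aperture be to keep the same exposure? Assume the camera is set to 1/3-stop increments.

f/10

ISO: 5000 → 4000 → 3200 → 2500 → 2000 → 1600 — 1 2/3 stops lower (darker).
Need 1 2/3 stops brighter from the aperture: f/18 → f/16 → f/14 → f/13 → f/11 → f/10.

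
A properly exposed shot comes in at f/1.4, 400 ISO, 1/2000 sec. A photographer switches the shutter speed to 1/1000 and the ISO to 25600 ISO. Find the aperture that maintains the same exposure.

f/16

Shutter speed: 1/2000 → 1/1000 — 1 stop slower (brighter).
ISO: 400 → 800 → 1600 → 3200 → 6400 → 12800 → 25600 — 6 stops higher (brighter).
Net change so far: 7 stops brighter. Offset with the aperture: f/1.4 → f/2 → f/2.8 → f/4 → f/5.6 → f/8 → f/11 → f/16.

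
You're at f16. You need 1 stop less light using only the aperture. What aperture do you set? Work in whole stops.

f/22

Aperture: f/16 → f/22 — 1 stop stopped down (darker).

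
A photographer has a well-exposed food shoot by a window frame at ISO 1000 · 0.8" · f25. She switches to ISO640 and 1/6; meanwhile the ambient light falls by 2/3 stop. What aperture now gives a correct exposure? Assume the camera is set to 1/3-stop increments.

Scene light: 2/3 stop darker.
ISO: 1000 → 800 → 640 — 2/3 stop lower (darker).
Shutter speed: 0.8 → 0.6 → 0.5 → 0.4 → 0.3 → 1/4 → 1/5 → 1/6 — 2 1/3 stops shorter (darker).
Net so far: 3 2/3 stops darker. Aperture: f/25 → f/22 → f/20 → f/18 → f/16 → f/14 → f/13 → f/11 → f/10 → f/9 → f/8 → f/7.1.

f/7.1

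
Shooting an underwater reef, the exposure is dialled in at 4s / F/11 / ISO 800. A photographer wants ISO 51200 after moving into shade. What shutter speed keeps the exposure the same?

1/15s

ISO: 800 → 1600 → 3200 → 6400 → 12800 → 25600 → 51200 — 6 stops raised (brighter).
Need 6 stops darker from the shutter speed: 4 → 2 → 1 → 1/2 → 1/4 → 1/8 → 1/15.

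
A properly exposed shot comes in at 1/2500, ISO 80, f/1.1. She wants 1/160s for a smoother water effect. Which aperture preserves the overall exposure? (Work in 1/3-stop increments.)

f/4.5

Shutter speed: 1/2500 → 1/2000 → 1/1600 → 1/1250 → 1/1000 → 1/800 → 1/640 → 1/500 → 1/400 → 1/320 → 1/250 → 1/200 → 1/160 — 4 stops longer (brighter).
Need 4 stops darker from the aperture: f/1.1 → f/1.2 → f/1.4 → f/1.6 → f/1.8 → f/2 → f/2.2 → f/2.5 → f/2.8 → f/3.2 → f/3.5 → f/4 → f/4.5.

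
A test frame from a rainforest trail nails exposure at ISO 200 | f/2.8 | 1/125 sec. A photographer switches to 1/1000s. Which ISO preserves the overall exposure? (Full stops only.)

ISO 1600

Shutter speed: 1/125 → 1/250 → 1/500 → 1/1000 — 3 stops faster (darker).
Need 3 stops brighter from the ISO: 200 → 400 → 800 → 1600.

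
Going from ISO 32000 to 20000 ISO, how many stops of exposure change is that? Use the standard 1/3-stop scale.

32000 → 25600 → 20000 — count the steps: 2 third-stops = 2/3 stop.

2/3 stop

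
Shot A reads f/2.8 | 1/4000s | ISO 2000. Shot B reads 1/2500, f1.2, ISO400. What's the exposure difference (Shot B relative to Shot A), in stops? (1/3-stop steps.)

Aperture: f/2.8 → f/2.5 → f/2.2 → f/2 → f/1.8 → f/1.6 → f/1.4 → f/1.2 — 2 1/3 stops opened up (brighter).
Shutter speed: 1/4000 → 1/3200 → 1/2500 — 2/3 stop slower (brighter).
ISO: 2000 → 1600 → 1250 → 1000 → 800 → 640 → 500 → 400 — 2 1/3 stops dropped (darker).
Net: +2 1/3 +2/3 −2 1/3 = +2/3 stops.

2/3 stop brighter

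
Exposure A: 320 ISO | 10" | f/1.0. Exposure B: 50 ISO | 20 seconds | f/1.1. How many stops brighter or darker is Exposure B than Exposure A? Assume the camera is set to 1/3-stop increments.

Aperture: f/1.0 → f/1.1 — 1/3 stop stopped down (darker).
Shutter speed: 10 → 13 → 15 → 20 — 1 stop longer (brighter).
ISO: 320 → 250 → 200 → 160 → 125 → 100 → 80 → 64 → 50 — 2 2/3 stops lower (darker).
Net: −1/3 +1 −2 2/3 = −2 stops.

2 stops darker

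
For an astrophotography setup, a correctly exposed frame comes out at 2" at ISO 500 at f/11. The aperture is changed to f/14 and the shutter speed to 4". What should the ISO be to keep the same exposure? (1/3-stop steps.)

ISO 400

Aperture: f/11 → f/13 → f/14 — 2/3 stop smaller aperture (darker).
Shutter speed: 2 → 2.5 → 3.2 → 4 — 1 stop longer (brighter).
Net change so far: 1/3 stop brighter. Offset with the ISO: 500 → 400.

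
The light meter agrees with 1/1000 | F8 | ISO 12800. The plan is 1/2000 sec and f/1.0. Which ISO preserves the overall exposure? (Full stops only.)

Shutter speed: 1/1000 → 1/2000 — 1 stop faster (darker).
Aperture: f/8 → f/5.6 → f/4 → f/2.8 → f/2 → f/1.4 → f/1.0 — 6 stops opened up (brighter).
Net change so far: 5 stops brighter. Offset with the ISO: 12800 → 6400 → 3200 → 1600 → 800 → 400.

ISO 400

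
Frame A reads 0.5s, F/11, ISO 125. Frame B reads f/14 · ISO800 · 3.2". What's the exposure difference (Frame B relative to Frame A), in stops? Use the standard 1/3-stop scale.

Aperture: f/11 → f/13 → f/14 — 2/3 stop stopped down (darker).
Shutter speed: 0.5 → 0.6 → 0.8 → 1 → 1.3 → 1.6 → 2 → 2.5 → 3.2 — 2 2/3 stops slower (brighter).
ISO: 125 → 160 → 200 → 250 → 320 → 400 → 500 → 640 → 800 — 2 2/3 stops higher (brighter).
Net: −2/3 +2 2/3 +2 2/3 = +4 2/3 stops.

4 2/3 stops brighter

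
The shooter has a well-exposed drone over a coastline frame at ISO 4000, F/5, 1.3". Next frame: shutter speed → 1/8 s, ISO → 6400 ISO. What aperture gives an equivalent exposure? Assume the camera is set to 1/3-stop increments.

Shutter speed: 1.3 → 1 → 0.8 → 0.6 → 0.5 → 0.4 → 0.3 → 1/4 → 1/5 → 1/6 → 1/8 — 3 1/3 stops shorter (darker).
ISO: 4000 → 5000 → 6400 — 2/3 stop raised (brighter).
Net change so far: 2 2/3 stops darker. Offset with the aperture: f/5 → f/4.5 → f/4 → f/3.5 → f/3.2 → f/2.8 → f/2.5 → f/2.2 → f/2.

f/2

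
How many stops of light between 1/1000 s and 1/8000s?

1/1000 → 1/2000 → 1/4000 → 1/8000 — count the steps: 3 stops.

3 stops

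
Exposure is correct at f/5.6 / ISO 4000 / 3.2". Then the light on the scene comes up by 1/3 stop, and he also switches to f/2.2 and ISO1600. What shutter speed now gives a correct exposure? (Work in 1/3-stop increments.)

Scene light: 1/3 stop brighter.
Aperture: f/5.6 → f/5 → f/4.5 → f/4 → f/3.5 → f/3.2 → f/2.8 → f/2.5 → f/2.2 — 2 2/3 stops wider (brighter).
ISO: 4000 → 3200 → 2500 → 2000 → 1600 — 1 1/3 stops lower (darker).
Net so far: 1 2/3 stops brighter. Shutter speed: 3.2 → 2.5 → 2 → 1.6 → 1.3 → 1.

1 s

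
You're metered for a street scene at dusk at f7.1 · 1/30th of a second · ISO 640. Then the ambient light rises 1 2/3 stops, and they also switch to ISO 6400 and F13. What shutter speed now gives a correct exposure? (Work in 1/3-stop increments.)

1/320s

Scene light: 1 2/3 stops brighter.
ISO: 640 → 800 → 1000 → 1250 → 1600 → 2000 → 2500 → 3200 → 4000 → 5000 → 6400 — 3 1/3 stops higher (brighter).
Aperture: f/7.1 → f/8 → f/9 → f/10 → f/11 → f/13 — 1 2/3 stops stopped down (darker).
Net so far: 3 1/3 stops brighter. Shutter speed: 1/30 → 1/40 → 1/50 → 1/60 → 1/80 → 1/100 → 1/125 → 1/160 → 1/200 → 1/250 → 1/320.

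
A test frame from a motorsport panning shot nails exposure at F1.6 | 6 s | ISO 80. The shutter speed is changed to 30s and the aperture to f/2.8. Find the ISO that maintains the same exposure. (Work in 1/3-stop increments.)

ISO 50

Shutter speed: 6 → 8 → 10 → 13 → 15 → 20 → 25 → 30 — 2 1/3 stops slower (brighter).
Aperture: f/1.6 → f/1.8 → f/2 → f/2.2 → f/2.5 → f/2.8 — 1 2/3 stops narrower (darker).
Net change so far: 2/3 stop brighter. Offset with the ISO: 80 → 64 → 50.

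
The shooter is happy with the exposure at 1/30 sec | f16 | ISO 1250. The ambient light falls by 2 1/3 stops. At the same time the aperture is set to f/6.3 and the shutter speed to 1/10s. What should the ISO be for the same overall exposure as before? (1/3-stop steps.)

Scene light: 2 1/3 stops darker.
Aperture: f/16 → f/14 → f/13 → f/11 → f/10 → f/9 → f/8 → f/7.1 → f/6.3 — 2 2/3 stops larger aperture (brighter).
Shutter speed: 1/30 → 1/25 → 1/20 → 1/15 → 1/13 → 1/10 — 1 2/3 stops longer (brighter).
Net so far: 2 stops brighter. ISO: 1250 → 1000 → 800 → 640 → 500 → 400 → 320.

ISO 320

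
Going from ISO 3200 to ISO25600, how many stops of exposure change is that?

3200 → 6400 → 12800 → 25600 — count the steps: 3 stops.

3 stops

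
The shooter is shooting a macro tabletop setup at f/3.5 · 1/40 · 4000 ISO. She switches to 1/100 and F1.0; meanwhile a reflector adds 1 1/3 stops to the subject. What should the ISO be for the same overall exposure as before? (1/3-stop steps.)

Scene light: 1 1/3 stops brighter.
Shutter speed: 1/40 → 1/50 → 1/60 → 1/80 → 1/100 — 1 1/3 stops shorter (darker).
Aperture: f/3.5 → f/3.2 → f/2.8 → f/2.5 → f/2.2 → f/2 → f/1.8 → f/1.6 → f/1.4 → f/1.2 → f/1.1 → f/1.0 — 3 2/3 stops larger aperture (brighter).
Net so far: 3 2/3 stops brighter. ISO: 4000 → 3200 → 2500 → 2000 → 1600 → 1250 → 1000 → 800 → 640 → 500 → 400 → 320.

ISO 320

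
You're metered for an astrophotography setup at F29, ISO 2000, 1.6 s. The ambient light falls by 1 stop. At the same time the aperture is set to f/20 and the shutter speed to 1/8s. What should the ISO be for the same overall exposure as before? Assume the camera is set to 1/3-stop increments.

ISO 25600

Scene light: 1 stop darker.
Aperture: f/29 → f/25 → f/22 → f/20 — 1 stop wider (brighter).
Shutter speed: 1.6 → 1.3 → 1 → 0.8 → 0.6 → 0.5 → 0.4 → 0.3 → 1/4 → 1/5 → 1/6 → 1/8 — 3 2/3 stops shorter (darker).
Net so far: 3 2/3 stops darker. ISO: 2000 → 2500 → 3200 → 4000 → 5000 → 6400 → 8000 → 10000 → 12800 → 16000 → 20000 → 25600.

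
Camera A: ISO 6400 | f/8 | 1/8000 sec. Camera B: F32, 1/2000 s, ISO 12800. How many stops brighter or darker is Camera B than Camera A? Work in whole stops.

Aperture: f/8 → f/11 → f/16 → f/22 → f/32 — 4 stops narrower (darker).
Shutter speed: 1/8000 → 1/4000 → 1/2000 — 2 stops slower (brighter).
ISO: 6400 → 12800 — 1 stop raised (brighter).
Net: −4 +2 +1 = −1 stop.

1 stop darker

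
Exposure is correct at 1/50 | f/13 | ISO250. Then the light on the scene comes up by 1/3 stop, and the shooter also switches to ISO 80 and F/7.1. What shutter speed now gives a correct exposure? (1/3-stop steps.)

Scene light: 1/3 stop brighter.
ISO: 250 → 200 → 160 → 125 → 100 → 80 — 1 2/3 stops dropped (darker).
Aperture: f/13 → f/11 → f/10 → f/9 → f/8 → f/7.1 — 1 2/3 stops larger aperture (brighter).
Net so far: 1/3 stop brighter. Shutter speed: 1/50 → 1/60.

1/60s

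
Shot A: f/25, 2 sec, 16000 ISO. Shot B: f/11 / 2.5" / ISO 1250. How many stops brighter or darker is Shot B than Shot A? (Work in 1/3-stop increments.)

Aperture: f/25 → f/22 → f/20 → f/18 → f/16 → f/14 → f/13 → f/11 — 2 1/3 stops larger aperture (brighter).
Shutter speed: 2 → 2.5 — 1/3 stop slower (brighter).
ISO: 16000 → 12800 → 10000 → 8000 → 6400 → 5000 → 4000 → 3200 → 2500 → 2000 → 1600 → 1250 — 3 2/3 stops dropped (darker).
Net: +2 1/3 +1/3 −3 2/3 = −1 stop.

1 stop darker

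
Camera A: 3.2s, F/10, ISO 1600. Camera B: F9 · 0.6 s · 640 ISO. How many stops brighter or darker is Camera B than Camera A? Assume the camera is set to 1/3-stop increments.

Aperture: f/10 → f/9 — 1/3 stop opened up (brighter).
Shutter speed: 3.2 → 2.5 → 2 → 1.6 → 1.3 → 1 → 0.8 → 0.6 — 2 1/3 stops faster (darker).
ISO: 1600 → 1250 → 1000 → 800 → 640 — 1 1/3 stops dropped (darker).
Net: +1/3 −2 1/3 −1 1/3 = −3 1/3 stops.

3 1/3 stops darker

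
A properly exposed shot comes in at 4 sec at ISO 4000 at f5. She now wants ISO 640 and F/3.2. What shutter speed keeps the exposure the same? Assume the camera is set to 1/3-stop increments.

10 s

ISO: 4000 → 3200 → 2500 → 2000 → 1600 → 1250 → 1000 → 800 → 640 — 2 2/3 stops lower (darker).
Aperture: f/5 → f/4.5 → f/4 → f/3.5 → f/3.2 — 1 1/3 stops opened up (brighter).
Net change so far: 1 1/3 stops darker. Offset with the shutter speed: 4 → 5 → 6 → 8 → 10.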